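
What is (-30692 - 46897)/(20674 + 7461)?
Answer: -77589/28135 ≈ -2.7577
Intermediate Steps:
(-30692 - 46897)/(20674 + 7461) = -77589/28135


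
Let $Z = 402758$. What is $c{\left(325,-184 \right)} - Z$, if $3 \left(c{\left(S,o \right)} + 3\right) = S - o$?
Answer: $- \frac{1207774}{3} \approx -4.0259 \cdot 10^{5}$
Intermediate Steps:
$c{\left(S,o \right)} = -3 - \frac{o}{3} + \frac{S}{3}$ ($c{\left(S,o \right)} = -3 + \frac{S - o}{3} = -3 + \left(- \frac{o}{3} + \frac{S}{3}\right) = -3 - \frac{o}{3} + \frac{S}{3}$)
$c{\left(325,-184 \right)} - Z = \left(-3 - - \frac{184}{3} + \frac{1}{3} \cdot 325\right) - 402758 = \left(-3 + \frac{184}{3} + \frac{325}{3}\right) - 402758 = \frac{500}{3} - 402758 = - \frac{1207774}{3}$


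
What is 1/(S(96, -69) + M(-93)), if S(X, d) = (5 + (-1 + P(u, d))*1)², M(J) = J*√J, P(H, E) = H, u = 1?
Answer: 25/804982 + 93*I*√93/804982 ≈ 3.1057e-5 + 0.0011141*I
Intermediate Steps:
M(J) = J^(3/2)
S(X, d) = 25 (S(X, d) = (5 + (-1 + 1)*1)² = (5 + 0*1)² = (5 + 0)² = 5² = 25)
1/(S(96, -69) + M(-93)) = 1/(25 + (-93)^(3/2)) = 1/(25 - 93*I*√93)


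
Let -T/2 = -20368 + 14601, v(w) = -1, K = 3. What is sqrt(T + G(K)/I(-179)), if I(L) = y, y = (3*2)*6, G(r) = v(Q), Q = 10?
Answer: sqrt(415223)/6 ≈ 107.40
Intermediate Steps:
G(r) = -1
y = 36 (y = 6*6 = 36)
I(L) = 36
T = 11534 (T = -2*(-20368 + 14601) = -2*(-5767) = 11534)
sqrt(T + G(K)/I(-179)) = sqrt(11534 - 1/36) = sqrt(415223/36) = sqrt(415223)/6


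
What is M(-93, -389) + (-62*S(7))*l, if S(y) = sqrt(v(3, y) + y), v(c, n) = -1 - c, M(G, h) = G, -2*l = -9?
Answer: -93 - 279*sqrt(3) ≈ -576.24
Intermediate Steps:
l = 9/2 (l = -1/2*(-9) = 9/2 ≈ 4.5000)
S(y) = sqrt(-4 + y) (S(y) = sqrt((-1 - 1*3) + y) = sqrt((-1 - 3) + y) = sqrt(-4 + y))
M(-93, -389) + (-62*S(7))*l = -93 - 62*sqrt(-4 + 7)*(9/2) = -93 - 62*sqrt(3)*(9/2) = -93 - 279*sqrt(3)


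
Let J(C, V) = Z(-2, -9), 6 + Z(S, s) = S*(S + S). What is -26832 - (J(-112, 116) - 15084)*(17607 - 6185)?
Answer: 172239772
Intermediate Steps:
Z(S, s) = -6 + 2*S² (Z(S, s) = -6 + S*(S + S) = -6 + S*(2*S) = -6 + 2*S²)
J(C, V) = 2 (J(C, V) = -6 + 2*(-2)² = -6 + 2*4 = -6 + 8 = 2)
-26832 - (J(-112, 116) - 15084)*(17607 - 6185) = -26832 - (2 - 15084)*(17607 - 6185) = -26832 - (-15082)*11422 = -26832 - 1*(-172266604) = -26832 + 172266604 = 172239772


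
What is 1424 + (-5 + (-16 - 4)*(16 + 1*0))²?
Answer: 107049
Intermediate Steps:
1424 + (-5 + (-16 - 4)*(16 + 1*0))² = 1424 + (-5 - 20*(16 + 0))² = 1424 + (-5 - 20*16)² = 1424 + (-5 - 320)² = 1424 + (-325)² = 1424 + 105625 = 107049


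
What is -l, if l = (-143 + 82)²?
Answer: -3721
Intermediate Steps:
l = 3721 (l = (-61)² = 3721)
-l = -1*3721 = -3721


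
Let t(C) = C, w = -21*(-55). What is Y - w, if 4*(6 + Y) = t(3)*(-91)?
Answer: -4917/4 ≈ -1229.3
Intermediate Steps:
w = 1155
Y = -297/4 (Y = -6 + (3*(-91))/4 = -6 + (¼)*(-273) = -6 - 273/4 = -297/4 ≈ -74.250)
Y - w = -297/4 - 1*1155 = -297/4 - 1155 = -4917/4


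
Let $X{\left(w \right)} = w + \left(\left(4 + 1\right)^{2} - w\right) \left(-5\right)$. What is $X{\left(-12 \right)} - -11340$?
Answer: $11143$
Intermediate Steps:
$X{\left(w \right)} = -125 + 6 w$ ($X{\left(w \right)} = w + \left(5^{2} - w\right) \left(-5\right) = w + \left(25 - w\right) \left(-5\right) = w + \left(-125 + 5 w\right) = -125 + 6 w$)
$X{\left(-12 \right)} - -11340 = \left(-125 + 6 \left(-12\right)\right) - -11340 = \left(-125 - 72\right) + 11340 = -197 + 11340 = 11143$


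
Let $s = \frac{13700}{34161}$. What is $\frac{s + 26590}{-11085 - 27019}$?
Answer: $- \frac{454177345}{650835372} \approx -0.69784$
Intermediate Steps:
$s = \frac{13700}{34161}$ ($s = 13700 \cdot \frac{1}{34161} = \frac{13700}{34161} \approx 0.40104$)
$\frac{s + 26590}{-11085 - 27019} = \frac{\frac{13700}{34161} + 26590}{-11085 - 27019} = \frac{908354690}{34161 \left(-38104\right)} = \frac{908354690}{34161} \left(- \frac{1}{38104}\right) = - \frac{454177345}{650835372}$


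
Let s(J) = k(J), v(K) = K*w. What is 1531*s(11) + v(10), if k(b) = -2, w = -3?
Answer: -3092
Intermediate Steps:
v(K) = -3*K (v(K) = K*(-3) = -3*K)
s(J) = -2
1531*s(11) + v(10) = 1531*(-2) - 3*10 = -3062 - 30 = -3092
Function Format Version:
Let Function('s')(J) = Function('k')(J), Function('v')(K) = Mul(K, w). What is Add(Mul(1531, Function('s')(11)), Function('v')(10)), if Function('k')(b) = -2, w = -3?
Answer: -3092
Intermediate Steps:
Function('v')(K) = Mul(-3, K) (Function('v')(K) = Mul(K, -3) = Mul(-3, K))
Function('s')(J) = -2
Add(Mul(1531, Function('s')(11)), Function('v')(10)) = Add(Mul(1531, -2), Mul(-3, 10)) = Add(-3062, -30) = -3092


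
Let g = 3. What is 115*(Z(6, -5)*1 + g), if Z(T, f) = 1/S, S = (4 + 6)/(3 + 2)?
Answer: 805/2 ≈ 402.50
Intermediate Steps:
S = 2 (S = 10/5 = 10*(1/5) = 2)
Z(T, f) = 1/2
115*(Z(6, -5)*1 + g) = 115*((1/2)*1 + 3) = 115*(1/2 + 3) = 115*(7/2) = 805/2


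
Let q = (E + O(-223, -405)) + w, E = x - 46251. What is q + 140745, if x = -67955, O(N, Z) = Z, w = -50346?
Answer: -24212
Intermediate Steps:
E = -114206 (E = -67955 - 46251 = -114206)
q = -164957 (q = (-114206 - 405) - 50346 = -114611 - 50346 = -164957)
q + 140745 = -164957 + 140745 = -24212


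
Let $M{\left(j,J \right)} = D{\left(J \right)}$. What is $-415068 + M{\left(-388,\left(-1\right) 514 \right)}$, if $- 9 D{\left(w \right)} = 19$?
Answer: $- \frac{3735631}{9} \approx -4.1507 \cdot 10^{5}$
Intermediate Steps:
$D{\left(w \right)} = - \frac{19}{9}$ ($D{\left(w \right)} = \left(- \frac{1}{9}\right) 19 = - \frac{19}{9}$)
$M{\left(j,J \right)} = - \frac{19}{9}$
$-415068 + M{\left(-388,\left(-1\right) 514 \right)} = -415068 - \frac{19}{9} = - \frac{3735631}{9}$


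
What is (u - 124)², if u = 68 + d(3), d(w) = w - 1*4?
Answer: 3249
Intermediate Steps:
d(w) = -4 + w (d(w) = w - 4 = -4 + w)
u = 67 (u = 68 + (-4 + 3) = 68 - 1 = 67)
(u - 124)² = (67 - 124)² = (-57)² = 3249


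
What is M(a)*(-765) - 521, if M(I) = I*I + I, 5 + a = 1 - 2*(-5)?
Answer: -32651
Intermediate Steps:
a = 6 (a = -5 + (1 - 2*(-5)) = -5 + (1 + 10) = -5 + 11 = 6)
M(I) = I + I² (M(I) = I² + I = I + I²)
M(a)*(-765) - 521 = (6*(1 + 6))*(-765) - 521 = (6*7)*(-765) - 521 = 42*(-765) - 521 = -32130 - 521 = -32651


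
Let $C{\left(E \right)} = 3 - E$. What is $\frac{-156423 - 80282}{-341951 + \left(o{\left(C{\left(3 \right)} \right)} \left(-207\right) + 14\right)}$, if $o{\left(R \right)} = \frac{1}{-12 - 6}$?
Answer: $\frac{67630}{97693} \approx 0.69227$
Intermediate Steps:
$o{\left(R \right)} = - \frac{1}{18}$ ($o{\left(R \right)} = \frac{1}{-18} = - \frac{1}{18}$)
$\frac{-156423 - 80282}{-341951 + \left(o{\left(C{\left(3 \right)} \right)} \left(-207\right) + 14\right)} = \frac{-156423 - 80282}{-341951 + \left(\left(- \frac{1}{18}\right) \left(-207\right) + 14\right)} = - \frac{236705}{-341951 + \left(\frac{23}{2} + 14\right)} = - \frac{236705}{-341951 + \frac{51}{2}} = - \frac{236705}{- \frac{683851}{2}} = \left(-236705\right) \left(- \frac{2}{683851}\right) = \frac{67630}{97693}$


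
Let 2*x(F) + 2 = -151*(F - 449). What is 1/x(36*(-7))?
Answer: 2/105849 ≈ 1.8895e-5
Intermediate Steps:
x(F) = 67797/2 - 151*F/2 (x(F) = -1 + (-151*(F - 449))/2 = -1 + (-151*(-449 + F))/2 = -1 + (67799 - 151*F)/2 = -1 + (67799/2 - 151*F/2) = 67797/2 - 151*F/2)
1/x(36*(-7)) = 1/(67797/2 - 2718*(-7)) = 1/(67797/2 - 151/2*(-252)) = 1/(67797/2 + 19026) = 1/(105849/2) = 2/105849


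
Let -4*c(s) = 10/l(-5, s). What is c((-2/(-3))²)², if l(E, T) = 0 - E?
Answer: ¼ ≈ 0.25000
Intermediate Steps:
l(E, T) = -E
c(s) = -½ (c(s) = -5/(2*((-1*(-5)))) = -5/(2*5) = -¼*2 = -½)
c((-2/(-3))²)² = (-½)² = ¼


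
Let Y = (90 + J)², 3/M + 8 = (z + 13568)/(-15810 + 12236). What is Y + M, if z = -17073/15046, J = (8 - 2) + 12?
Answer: 7398573832356/634322287 ≈ 11664.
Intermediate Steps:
J = 18 (J = 6 + 12 = 18)
z = -17073/15046 (z = -17073*1/15046 = -17073/15046 ≈ -1.1347)
M = -161323212/634322287 (M = 3/(-8 + (-17073/15046 + 13568)/(-15810 + 12236)) = 3/(-8 + (204127055/15046)/(-3574)) = 3/(-8 + (204127055/15046)*(-1/3574)) = 3/(-8 - 204127055/53774404) = 3/(-634322287/53774404) = 3*(-53774404/634322287) = -161323212/634322287 ≈ -0.25432)
Y = 11664 (Y = (90 + 18)² = 108² = 11664)
Y + M = 11664 - 161323212/634322287 = 7398573832356/634322287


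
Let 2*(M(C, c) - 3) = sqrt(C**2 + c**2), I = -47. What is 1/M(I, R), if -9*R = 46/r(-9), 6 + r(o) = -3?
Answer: -78732/14259169 + 162*sqrt(14495365)/14259169 ≈ 0.037733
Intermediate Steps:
r(o) = -9 (r(o) = -6 - 3 = -9)
R = 46/81 (R = -46/(9*(-9)) = -46*(-1)/(9*9) = -1/9*(-46/9) = 46/81 ≈ 0.56790)
M(C, c) = 3 + sqrt(C**2 + c**2)/2
1/M(I, R) = 1/(3 + sqrt((-47)**2 + (46/81)**2)/2) = 1/(3 + sqrt(2209 + 2116/6561)/2) = 1/(3 + sqrt(14495365/6561)/2) = 1/(3 + (sqrt(14495365)/81)/2) = 1/(3 + sqrt(14495365)/162)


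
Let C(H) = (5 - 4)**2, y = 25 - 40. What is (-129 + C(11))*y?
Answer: 1920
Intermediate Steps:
y = -15
C(H) = 1 (C(H) = 1**2 = 1)
(-129 + C(11))*y = (-129 + 1)*(-15) = -128*(-15) = 1920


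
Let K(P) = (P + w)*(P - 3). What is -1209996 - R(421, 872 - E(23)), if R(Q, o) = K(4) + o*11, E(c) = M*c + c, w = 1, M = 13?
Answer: -1216051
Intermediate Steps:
K(P) = (1 + P)*(-3 + P) (K(P) = (P + 1)*(P - 3) = (1 + P)*(-3 + P))
E(c) = 14*c (E(c) = 13*c + c = 14*c)
R(Q, o) = 5 + 11*o (R(Q, o) = (-3 + 4² - 2*4) + o*11 = (-3 + 16 - 8) + 11*o = 5 + 11*o)
-1209996 - R(421, 872 - E(23)) = -1209996 - (5 + 11*(872 - 14*23)) = -1209996 - (5 + 11*(872 - 1*322)) = -1209996 - (5 + 11*(872 - 322)) = -1209996 - (5 + 11*550) = -1209996 - (5 + 6050) = -1209996 - 1*6055 = -1209996 - 6055 = -1216051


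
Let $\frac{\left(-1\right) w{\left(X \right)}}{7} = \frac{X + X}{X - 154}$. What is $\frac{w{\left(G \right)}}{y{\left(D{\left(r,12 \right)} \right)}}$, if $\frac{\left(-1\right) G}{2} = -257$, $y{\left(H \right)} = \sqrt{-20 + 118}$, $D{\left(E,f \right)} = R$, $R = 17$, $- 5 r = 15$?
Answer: $- \frac{257 \sqrt{2}}{180} \approx -2.0192$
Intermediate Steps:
$r = -3$ ($r = \left(- \frac{1}{5}\right) 15 = -3$)
$D{\left(E,f \right)} = 17$
$y{\left(H \right)} = 7 \sqrt{2}$ ($y{\left(H \right)} = \sqrt{98} = 7 \sqrt{2}$)
$G = 514$ ($G = \left(-2\right) \left(-257\right) = 514$)
$w{\left(X \right)} = - \frac{14 X}{-154 + X}$ ($w{\left(X \right)} = - 7 \frac{X + X}{X - 154} = - 7 \frac{2 X}{-154 + X} = - \frac{14 X}{-154 + X}$)
$\frac{w{\left(G \right)}}{y{\left(D{\left(r,12 \right)} \right)}} = \frac{\left(-14\right) 514 \frac{1}{-154 + 514}}{7 \sqrt{2}} = \left(-14\right) 514 \cdot \frac{1}{360} \frac{\sqrt{2}}{14} = - \frac{1799 \frac{\sqrt{2}}{14}}{90} = - \frac{257 \sqrt{2}}{180}$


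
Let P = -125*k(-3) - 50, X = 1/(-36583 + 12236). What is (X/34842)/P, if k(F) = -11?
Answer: -1/1123995080550 ≈ -8.8968e-13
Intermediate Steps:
X = -1/24347 (X = 1/(-24347) = -1/24347 ≈ -4.1073e-5)
P = 1325 (P = -125*(-11) - 50 = 1375 - 50 = 1325)
(X/34842)/P = -1/24347/34842/1325 = -1/24347*1/34842*(1/1325) = -1/848298174*1/1325 = -1/1123995080550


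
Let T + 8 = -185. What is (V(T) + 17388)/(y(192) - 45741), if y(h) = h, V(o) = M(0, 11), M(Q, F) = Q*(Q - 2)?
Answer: -92/241 ≈ -0.38174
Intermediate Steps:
T = -193 (T = -8 - 185 = -193)
M(Q, F) = Q*(-2 + Q)
V(o) = 0 (V(o) = 0*(-2 + 0) = 0*(-2) = 0)
(V(T) + 17388)/(y(192) - 45741) = (0 + 17388)/(192 - 45741) = 17388/(-45549) = 17388*(-1/45549) = -92/241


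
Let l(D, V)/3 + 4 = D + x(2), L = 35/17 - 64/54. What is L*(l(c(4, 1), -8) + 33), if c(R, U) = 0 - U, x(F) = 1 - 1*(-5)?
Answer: 1604/51 ≈ 31.451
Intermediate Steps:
x(F) = 6 (x(F) = 1 + 5 = 6)
c(R, U) = -U
L = 401/459 (L = 35*(1/17) - 64*1/54 = 35/17 - 32/27 = 401/459 ≈ 0.87364)
l(D, V) = 6 + 3*D (l(D, V) = -12 + 3*(D + 6) = -12 + 3*(6 + D) = -12 + (18 + 3*D) = 6 + 3*D)
L*(l(c(4, 1), -8) + 33) = 401*((6 + 3*(-1*1)) + 33)/459 = 401*((6 + 3*(-1)) + 33)/459 = 401*((6 - 3) + 33)/459 = 401*(3 + 33)/459 = (401/459)*36 = 1604/51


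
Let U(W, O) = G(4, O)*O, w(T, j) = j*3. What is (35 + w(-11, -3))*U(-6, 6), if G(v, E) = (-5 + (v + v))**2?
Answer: 1404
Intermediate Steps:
G(v, E) = (-5 + 2*v)**2
w(T, j) = 3*j
U(W, O) = 9*O (U(W, O) = (-5 + 2*4)**2*O = (-5 + 8)**2*O = 3**2*O = 9*O)
(35 + w(-11, -3))*U(-6, 6) = (35 + 3*(-3))*(9*6) = (35 - 9)*54 = 26*54 = 1404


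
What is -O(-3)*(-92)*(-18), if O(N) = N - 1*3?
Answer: 9936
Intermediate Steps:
O(N) = -3 + N (O(N) = N - 3 = -3 + N)
-O(-3)*(-92)*(-18) = -(-3 - 3)*(-92)*(-18) = -(-6*(-92))*(-18) = -552*(-18) = -1*(-9936) = 9936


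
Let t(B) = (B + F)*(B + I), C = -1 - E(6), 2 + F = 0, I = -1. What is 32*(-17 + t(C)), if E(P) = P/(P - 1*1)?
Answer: -2848/25 ≈ -113.92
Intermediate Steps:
E(P) = P/(-1 + P) (E(P) = P/(P - 1) = P/(-1 + P))
F = -2 (F = -2 + 0 = -2)
C = -11/5 (C = -1 - 6/(-1 + 6) = -1 - 6/5 = -11/5 ≈ -2.2000)
t(B) = (-1 + B)*(-2 + B) (t(B) = (B - 2)*(B - 1) = (-2 + B)*(-1 + B) = (-1 + B)*(-2 + B))
32*(-17 + t(C)) = 32*(-17 + (2 + (-11/5)² - 3*(-11/5))) = 32*(-17 + (2 + 121/25 + 33/5)) = 32*(-17 + 336/25) = 32*(-89/25) = -2848/25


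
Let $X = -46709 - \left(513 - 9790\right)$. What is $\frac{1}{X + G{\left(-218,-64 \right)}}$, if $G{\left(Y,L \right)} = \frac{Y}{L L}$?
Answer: $- \frac{2048}{76660845} \approx -2.6715 \cdot 10^{-5}$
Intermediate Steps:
$G{\left(Y,L \right)} = \frac{Y}{L^{2}}$
$X = -37432$ ($X = -46709 - \left(513 - 9790\right) = -46709 - -9277 = -46709 + 9277 = -37432$)
$\frac{1}{X + G{\left(-218,-64 \right)}} = \frac{1}{-37432 - \frac{218}{4096}} = \frac{1}{-37432 - \frac{109}{2048}} = \frac{1}{- \frac{76660845}{2048}} = - \frac{2048}{76660845}$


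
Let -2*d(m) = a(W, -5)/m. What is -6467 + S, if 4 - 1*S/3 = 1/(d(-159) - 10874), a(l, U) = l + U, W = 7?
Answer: -11160468598/1728965 ≈ -6455.0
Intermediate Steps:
a(l, U) = U + l
d(m) = -1/m (d(m) = -(-5 + 7)/(2*m) = -1/m)
S = 20748057/1728965 (S = 12 - 3/(-1/(-159) - 10874) = 12 - 3/(-1*(-1/159) - 10874) = 12 - 3/(1/159 - 10874) = 12 - 3/(-1728965/159) = 12 - 3*(-159/1728965) = 12 + 477/1728965 = 20748057/1728965 ≈ 12.000)
-6467 + S = -6467 + 20748057/1728965 = -11160468598/1728965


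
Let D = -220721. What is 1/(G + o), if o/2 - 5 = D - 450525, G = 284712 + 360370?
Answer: -1/697400 ≈ -1.4339e-6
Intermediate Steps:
G = 645082
o = -1342482 (o = 10 + 2*(-220721 - 450525) = 10 + 2*(-671246) = 10 - 1342492 = -1342482)
1/(G + o) = 1/(645082 - 1342482) = 1/(-697400) = -1/697400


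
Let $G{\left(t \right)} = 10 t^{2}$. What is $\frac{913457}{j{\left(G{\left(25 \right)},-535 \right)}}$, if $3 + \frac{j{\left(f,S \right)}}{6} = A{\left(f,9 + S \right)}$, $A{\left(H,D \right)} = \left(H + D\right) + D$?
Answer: $\frac{913457}{31170} \approx 29.306$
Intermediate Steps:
$A{\left(H,D \right)} = H + 2 D$ ($A{\left(H,D \right)} = \left(D + H\right) + D = H + 2 D$)
$j{\left(f,S \right)} = 90 + 6 f + 12 S$ ($j{\left(f,S \right)} = -18 + 6 \left(f + 2 \left(9 + S\right)\right) = -18 + 6 \left(f + \left(18 + 2 S\right)\right) = -18 + 6 \left(18 + f + 2 S\right) = -18 + \left(108 + 6 f + 12 S\right) = 90 + 6 f + 12 S$)
$\frac{913457}{j{\left(G{\left(25 \right)},-535 \right)}} = \frac{913457}{90 + 6 \cdot 10 \cdot 25^{2} + 12 \left(-535\right)} = \frac{913457}{90 + 6 \cdot 10 \cdot 625 - 6420} = \frac{913457}{90 + 6 \cdot 6250 - 6420} = \frac{913457}{90 + 37500 - 6420} = \frac{913457}{31170}$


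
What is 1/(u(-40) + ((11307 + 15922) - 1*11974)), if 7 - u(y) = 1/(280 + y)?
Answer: 240/3662879 ≈ 6.5522e-5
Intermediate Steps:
u(y) = 7 - 1/(280 + y)
1/(u(-40) + ((11307 + 15922) - 1*11974)) = 1/((1959 + 7*(-40))/(280 - 40) + ((11307 + 15922) - 1*11974)) = 1/((1959 - 280)/240 + (27229 - 11974)) = 1/((1/240)*1679 + 15255) = 1/(1679/240 + 15255) = 1/(3662879/240) = 240/3662879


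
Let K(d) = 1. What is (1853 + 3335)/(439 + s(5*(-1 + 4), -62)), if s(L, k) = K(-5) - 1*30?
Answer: 2594/205 ≈ 12.654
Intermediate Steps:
s(L, k) = -29 (s(L, k) = 1 - 1*30 = 1 - 30 = -29)
(1853 + 3335)/(439 + s(5*(-1 + 4), -62)) = (1853 + 3335)/(439 - 29) = 5188/410 = 5188*(1/410) = 2594/205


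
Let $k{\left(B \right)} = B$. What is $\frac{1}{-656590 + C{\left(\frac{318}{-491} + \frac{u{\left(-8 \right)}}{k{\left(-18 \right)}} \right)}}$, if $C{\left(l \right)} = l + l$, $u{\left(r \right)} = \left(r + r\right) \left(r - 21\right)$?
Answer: $- \frac{4419}{2901704758} \approx -1.5229 \cdot 10^{-6}$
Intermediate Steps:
$u{\left(r \right)} = 2 r \left(-21 + r\right)$
$C{\left(l \right)} = 2 l$
$\frac{1}{-656590 + C{\left(\frac{318}{-491} + \frac{u{\left(-8 \right)}}{k{\left(-18 \right)}} \right)}} = \frac{1}{-656590 + 2 \left(\frac{318}{-491} + \frac{2 \left(-8\right) \left(-21 - 8\right)}{-18}\right)} = \frac{1}{-656590 + 2 \left(318 \left(- \frac{1}{491}\right) + 2 \left(-8\right) \left(-29\right) \left(- \frac{1}{18}\right)\right)} = \frac{1}{-656590 + 2 \left(- \frac{318}{491} + 464 \left(- \frac{1}{18}\right)\right)} = \frac{1}{-656590 + 2 \left(- \frac{318}{491} - \frac{232}{9}\right)} = \frac{1}{-656590 + 2 \left(- \frac{116774}{4419}\right)} = \frac{1}{-656590 - \frac{233548}{4419}} = \frac{1}{- \frac{2901704758}{4419}} = - \frac{4419}{2901704758}$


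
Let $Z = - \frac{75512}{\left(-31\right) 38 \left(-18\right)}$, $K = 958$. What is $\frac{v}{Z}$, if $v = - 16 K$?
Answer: $\frac{40626864}{9439} \approx 4304.1$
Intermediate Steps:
$Z = - \frac{18878}{5301}$ ($Z = - \frac{75512}{\left(-1178\right) \left(-18\right)} = - \frac{75512}{21204} = \left(-75512\right) \frac{1}{21204} = - \frac{18878}{5301} \approx -3.5612$)
$v = -15328$ ($v = \left(-16\right) 958 = -15328$)
$\frac{v}{Z} = - \frac{15328}{- \frac{18878}{5301}} = \left(-15328\right) \left(- \frac{5301}{18878}\right) = \frac{40626864}{9439}$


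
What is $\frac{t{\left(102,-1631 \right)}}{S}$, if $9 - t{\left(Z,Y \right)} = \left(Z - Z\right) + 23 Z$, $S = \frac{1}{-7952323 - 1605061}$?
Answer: $22335606408$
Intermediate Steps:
$S = - \frac{1}{9557384}$ ($S = \frac{1}{-9557384} = - \frac{1}{9557384} \approx -1.0463 \cdot 10^{-7}$)
$t{\left(Z,Y \right)} = 9 - 23 Z$ ($t{\left(Z,Y \right)} = 9 - \left(\left(Z - Z\right) + 23 Z\right) = 9 - \left(0 + 23 Z\right) = 9 - 23 Z$)
$\frac{t{\left(102,-1631 \right)}}{S} = \frac{9 - 2346}{- \frac{1}{9557384}} = \left(9 - 2346\right) \left(-9557384\right) = \left(-2337\right) \left(-9557384\right) = 22335606408$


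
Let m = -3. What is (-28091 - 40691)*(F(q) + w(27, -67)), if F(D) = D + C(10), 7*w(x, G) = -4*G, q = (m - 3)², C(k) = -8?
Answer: -4559264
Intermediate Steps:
q = 36 (q = (-3 - 3)² = (-6)² = 36)
w(x, G) = -4*G/7 (w(x, G) = (-4*G)/7 = -4*G/7)
F(D) = -8 + D (F(D) = D - 8 = -8 + D)
(-28091 - 40691)*(F(q) + w(27, -67)) = (-28091 - 40691)*((-8 + 36) - 4/7*(-67)) = -68782*(28 + 268/7) = -68782*464/7 = -4559264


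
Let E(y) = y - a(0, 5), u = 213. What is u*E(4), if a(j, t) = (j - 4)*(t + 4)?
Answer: 8520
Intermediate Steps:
a(j, t) = (-4 + j)*(4 + t)
E(y) = 36 + y (E(y) = y - (-16 - 4*5 + 4*0 + 0*5) = y - (-16 - 20 + 0 + 0) = y - 1*(-36) = y + 36 = 36 + y)
u*E(4) = 213*(36 + 4) = 213*40 = 8520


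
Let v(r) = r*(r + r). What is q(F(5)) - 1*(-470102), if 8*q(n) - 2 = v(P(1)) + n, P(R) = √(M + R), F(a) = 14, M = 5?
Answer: 940211/2 ≈ 4.7011e+5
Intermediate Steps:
P(R) = √(5 + R)
v(r) = 2*r² (v(r) = r*(2*r) = 2*r²)
q(n) = 7/4 + n/8 (q(n) = ¼ + (2*(√(5 + 1))² + n)/8 = ¼ + (2*(√6)² + n)/8 = ¼ + (2*6 + n)/8 = ¼ + (12 + n)/8 = ¼ + (3/2 + n/8) = 7/4 + n/8)
q(F(5)) - 1*(-470102) = (7/4 + (⅛)*14) - 1*(-470102) = (7/4 + 7/4) + 470102 = 7/2 + 470102 = 940211/2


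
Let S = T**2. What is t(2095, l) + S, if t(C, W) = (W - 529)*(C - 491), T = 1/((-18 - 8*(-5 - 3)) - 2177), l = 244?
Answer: -2075946339539/4541161 ≈ -4.5714e+5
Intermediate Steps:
T = -1/2131 (T = 1/((-18 - 8*(-8)) - 2177) = 1/((-18 + 64) - 2177) = 1/(46 - 2177) = 1/(-2131) = -1/2131 ≈ -0.00046926)
t(C, W) = (-529 + W)*(-491 + C)
S = 1/4541161 (S = (-1/2131)**2 = 1/4541161 ≈ 2.2021e-7)
t(2095, l) + S = (259739 - 529*2095 - 491*244 + 2095*244) + 1/4541161 = (259739 - 1108255 - 119804 + 511180) + 1/4541161 = -457140 + 1/4541161 = -2075946339539/4541161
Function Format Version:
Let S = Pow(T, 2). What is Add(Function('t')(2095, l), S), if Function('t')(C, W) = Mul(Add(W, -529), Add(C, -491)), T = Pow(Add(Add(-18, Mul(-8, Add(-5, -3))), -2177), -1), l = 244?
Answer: Rational(-2075946339539, 4541161) ≈ -4.5714e+5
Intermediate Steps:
T = Rational(-1, 2131) (T = Pow(Add(Add(-18, Mul(-8, -8)), -2177), -1) = Pow(Add(Add(-18, 64), -2177), -1) = Pow(Add(46, -2177), -1) = Pow(-2131, -1) = Rational(-1, 2131) ≈ -0.00046926)
Function('t')(C, W) = Mul(Add(-529, W), Add(-491, C))
S = Rational(1, 4541161) (S = Pow(Rational(-1, 2131), 2) = Rational(1, 4541161) ≈ 2.2021e-7)
Add(Function('t')(2095, l), S) = Add(Add(259739, Mul(-529, 2095), Mul(-491, 244), Mul(2095, 244)), Rational(1, 4541161)) = Add(Add(259739, -1108255, -119804, 511180), Rational(1, 4541161)) = Add(-457140, Rational(1, 4541161)) = Rational(-2075946339539, 4541161)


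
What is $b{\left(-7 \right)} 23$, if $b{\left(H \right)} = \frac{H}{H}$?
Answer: $23$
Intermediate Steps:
$b{\left(H \right)} = 1$
$b{\left(-7 \right)} 23 = 1 \cdot 23 = 23$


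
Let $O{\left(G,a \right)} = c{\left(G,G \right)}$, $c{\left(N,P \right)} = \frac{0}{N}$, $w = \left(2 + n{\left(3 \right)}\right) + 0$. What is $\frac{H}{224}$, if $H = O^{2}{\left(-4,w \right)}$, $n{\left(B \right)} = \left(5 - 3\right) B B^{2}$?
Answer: $0$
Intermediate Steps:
$n{\left(B \right)} = 2 B^{3}$ ($n{\left(B \right)} = 2 B B^{2} = 2 B^{3}$)
$w = 56$ ($w = \left(2 + 2 \cdot 3^{3}\right) + 0 = \left(2 + 2 \cdot 27\right) + 0 = \left(2 + 54\right) + 0 = 56 + 0 = 56$)
$c{\left(N,P \right)} = 0$
$O{\left(G,a \right)} = 0$
$H = 0$ ($H = 0^{2} = 0$)
$\frac{H}{224} = \frac{0}{224} = 0 \cdot \frac{1}{224} = 0$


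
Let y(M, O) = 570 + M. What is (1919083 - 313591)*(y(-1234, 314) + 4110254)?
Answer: 6597913868280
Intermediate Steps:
(1919083 - 313591)*(y(-1234, 314) + 4110254) = (1919083 - 313591)*((570 - 1234) + 4110254) = 1605492*(-664 + 4110254) = 1605492*4109590 = 6597913868280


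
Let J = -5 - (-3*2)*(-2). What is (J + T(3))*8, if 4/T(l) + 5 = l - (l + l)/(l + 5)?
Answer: -1624/11 ≈ -147.64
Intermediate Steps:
T(l) = 4/(-5 + l - 2*l/(5 + l)) (T(l) = 4/(-5 + (l - (l + l)/(l + 5))) = 4/(-5 + (l - 2*l/(5 + l))) = 4/(-5 + l - 2*l/(5 + l)))
J = -17 (J = -5 - (-6)*(-2) = -5 - 1*12 = -5 - 12 = -17)
(J + T(3))*8 = (-17 + 4*(5 + 3)/(-25 + 3² - 2*3))*8 = (-17 + 4*8/(-25 + 9 - 6))*8 = (-17 + 4*8/(-22))*8 = (-17 + 4*(-1/22)*8)*8 = (-17 - 16/11)*8 = -203/11*8 = -1624/11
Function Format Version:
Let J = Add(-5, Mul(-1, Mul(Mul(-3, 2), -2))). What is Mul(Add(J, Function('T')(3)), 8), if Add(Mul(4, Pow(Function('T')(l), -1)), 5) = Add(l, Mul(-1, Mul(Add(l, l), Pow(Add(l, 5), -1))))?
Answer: Rational(-1624, 11) ≈ -147.64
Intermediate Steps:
Function('T')(l) = Mul(4, Pow(Add(-5, l, Mul(-2, l, Pow(Add(5, l), -1))), -1)) (Function('T')(l) = Mul(4, Pow(Add(-5, Add(l, Mul(-1, Mul(Add(l, l), Pow(Add(l, 5), -1))))), -1)) = Mul(4, Pow(Add(-5, Add(l, Mul(-1, Mul(Mul(2, l), Pow(Add(5, l), -1))))), -1)) = Mul(4, Pow(Add(-5, Add(l, Mul(-1, Mul(2, l, Pow(Add(5, l), -1))))), -1)) = Mul(4, Pow(Add(-5, Add(l, Mul(-2, l, Pow(Add(5, l), -1)))), -1)) = Mul(4, Pow(Add(-5, l, Mul(-2, l, Pow(Add(5, l), -1))), -1)))
J = -17 (J = Add(-5, Mul(-1, Mul(-6, -2))) = Add(-5, Mul(-1, 12)) = Add(-5, -12) = -17)
Mul(Add(J, Function('T')(3)), 8) = Mul(Add(-17, Mul(4, Pow(Add(-25, Pow(3, 2), Mul(-2, 3)), -1), Add(5, 3))), 8) = Mul(Add(-17, Mul(4, Pow(Add(-25, 9, -6), -1), 8)), 8) = Mul(Add(-17, Mul(4, Pow(-22, -1), 8)), 8) = Mul(Add(-17, Mul(4, Rational(-1, 22), 8)), 8) = Mul(Add(-17, Rational(-16, 11)), 8) = Mul(Rational(-203, 11), 8) = Rational(-1624, 11)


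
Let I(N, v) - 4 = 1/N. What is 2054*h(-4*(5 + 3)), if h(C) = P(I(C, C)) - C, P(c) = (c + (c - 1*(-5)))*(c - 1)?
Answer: 37022323/256 ≈ 1.4462e+5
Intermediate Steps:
I(N, v) = 4 + 1/N
P(c) = (-1 + c)*(5 + 2*c) (P(c) = (c + (c + 5))*(-1 + c) = (c + (5 + c))*(-1 + c) = (5 + 2*c)*(-1 + c) = (-1 + c)*(5 + 2*c))
h(C) = 7 - C + 2*(4 + 1/C)**2 + 3/C (h(C) = (-5 + 2*(4 + 1/C)**2 + 3*(4 + 1/C)) - C = (-5 + 2*(4 + 1/C)**2 + (12 + 3/C)) - C = (7 + 2*(4 + 1/C)**2 + 3/C) - C = 7 - C + 2*(4 + 1/C)**2 + 3/C)
2054*h(-4*(5 + 3)) = 2054*(39 - (-4)*(5 + 3) + 2/(-4*(5 + 3))**2 + 19/((-4*(5 + 3)))) = 2054*(39 - (-4)*8 + 2/(-4*8)**2 + 19/((-4*8))) = 2054*(39 - 1*(-32) + 2/(-32)**2 + 19/(-32)) = 2054*(39 + 32 + 2*(1/1024) + 19*(-1/32)) = 2054*(39 + 32 + 1/512 - 19/32) = 2054*(36049/512) = 37022323/256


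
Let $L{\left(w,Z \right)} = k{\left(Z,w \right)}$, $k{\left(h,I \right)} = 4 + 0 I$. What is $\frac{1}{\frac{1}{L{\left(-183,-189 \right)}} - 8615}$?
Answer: $- \frac{4}{34459} \approx -0.00011608$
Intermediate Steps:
$k{\left(h,I \right)} = 4$ ($k{\left(h,I \right)} = 4 + 0 = 4$)
$L{\left(w,Z \right)} = 4$
$\frac{1}{\frac{1}{L{\left(-183,-189 \right)}} - 8615} = \frac{1}{\frac{1}{4} - 8615} = \frac{1}{- \frac{34459}{4}} = - \frac{4}{34459}$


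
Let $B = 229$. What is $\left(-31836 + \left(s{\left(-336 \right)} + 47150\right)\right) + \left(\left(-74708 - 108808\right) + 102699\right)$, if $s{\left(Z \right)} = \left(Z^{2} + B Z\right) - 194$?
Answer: $-29745$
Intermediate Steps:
$s{\left(Z \right)} = -194 + Z^{2} + 229 Z$ ($s{\left(Z \right)} = \left(Z^{2} + 229 Z\right) - 194 = -194 + Z^{2} + 229 Z$)
$\left(-31836 + \left(s{\left(-336 \right)} + 47150\right)\right) + \left(\left(-74708 - 108808\right) + 102699\right) = \left(-31836 + \left(\left(-194 + \left(-336\right)^{2} + 229 \left(-336\right)\right) + 47150\right)\right) + \left(\left(-74708 - 108808\right) + 102699\right) = \left(-31836 + \left(\left(-194 + 112896 - 76944\right) + 47150\right)\right) + \left(-183516 + 102699\right) = \left(-31836 + \left(35758 + 47150\right)\right) - 80817 = \left(-31836 + 82908\right) - 80817 = 51072 - 80817 = -29745$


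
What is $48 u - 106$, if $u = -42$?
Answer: $-2122$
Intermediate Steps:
$48 u - 106 = 48 \left(-42\right) - 106 = -2016 - 106 = -2122$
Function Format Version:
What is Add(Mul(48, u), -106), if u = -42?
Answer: -2122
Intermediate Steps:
Add(Mul(48, u), -106) = Add(Mul(48, -42), -106) = Add(-2016, -106) = -2122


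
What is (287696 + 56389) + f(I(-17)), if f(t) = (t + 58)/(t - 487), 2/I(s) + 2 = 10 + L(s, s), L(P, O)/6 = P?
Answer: 14451565/42 ≈ 3.4409e+5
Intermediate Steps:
L(P, O) = 6*P
I(s) = 2/(8 + 6*s) (I(s) = 2/(-2 + (10 + 6*s)) = 2/(8 + 6*s))
f(t) = (58 + t)/(-487 + t)
(287696 + 56389) + f(I(-17)) = (287696 + 56389) + (58 + 1/(4 + 3*(-17)))/(-487 + 1/(4 + 3*(-17))) = 344085 + (58 + 1/(4 - 51))/(-487 + 1/(4 - 51)) = 344085 + (58 + 1/(-47))/(-487 + 1/(-47)) = 344085 + (58 - 1/47)/(-487 - 1/47) = 344085 + (2725/47)/(-22890/47) = 344085 - 47/22890*2725/47 = 344085 - 5/42 = 14451565/42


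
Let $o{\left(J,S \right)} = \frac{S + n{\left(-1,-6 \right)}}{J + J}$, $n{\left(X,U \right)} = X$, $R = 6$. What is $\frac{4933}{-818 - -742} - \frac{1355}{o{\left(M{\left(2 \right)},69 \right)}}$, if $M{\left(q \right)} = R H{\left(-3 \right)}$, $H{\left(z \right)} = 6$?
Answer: $- \frac{1937501}{1292} \approx -1499.6$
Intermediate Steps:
$M{\left(q \right)} = 36$ ($M{\left(q \right)} = 6 \cdot 6 = 36$)
$o{\left(J,S \right)} = \frac{-1 + S}{2 J}$ ($o{\left(J,S \right)} = \frac{S - 1}{J + J} = \frac{-1 + S}{2 J}$)
$\frac{4933}{-818 - -742} - \frac{1355}{o{\left(M{\left(2 \right)},69 \right)}} = \frac{4933}{-818 - -742} - \frac{1355}{\frac{1}{2} \cdot \frac{1}{36} \left(-1 + 69\right)} = \frac{4933}{-818 + 742} - \frac{1355}{\frac{1}{2} \cdot \frac{1}{36} \cdot 68} = \frac{4933}{-76} - \frac{1355}{\frac{17}{18}} = 4933 \left(- \frac{1}{76}\right) - \frac{24390}{17} = - \frac{4933}{76} - \frac{24390}{17} = - \frac{1937501}{1292}$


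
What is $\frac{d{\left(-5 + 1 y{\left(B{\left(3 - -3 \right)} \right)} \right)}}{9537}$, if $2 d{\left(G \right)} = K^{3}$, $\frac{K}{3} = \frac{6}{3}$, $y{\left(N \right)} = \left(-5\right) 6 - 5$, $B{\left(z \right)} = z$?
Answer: $\frac{36}{3179} \approx 0.011324$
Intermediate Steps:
$y{\left(N \right)} = -35$ ($y{\left(N \right)} = -30 - 5 = -35$)
$K = 6$ ($K = 3 \cdot \frac{6}{3} = 3 \cdot 6 \cdot \frac{1}{3} = 3 \cdot 2 = 6$)
$d{\left(G \right)} = 108$ ($d{\left(G \right)} = \frac{6^{3}}{2} = \frac{1}{2} \cdot 216 = 108$)
$\frac{d{\left(-5 + 1 y{\left(B{\left(3 - -3 \right)} \right)} \right)}}{9537} = \frac{108}{9537} = 108 \cdot \frac{1}{9537} = \frac{36}{3179}$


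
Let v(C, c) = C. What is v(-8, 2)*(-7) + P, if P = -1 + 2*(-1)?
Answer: 53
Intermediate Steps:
P = -3 (P = -1 - 2 = -3)
v(-8, 2)*(-7) + P = -8*(-7) - 3 = 56 - 3 = 53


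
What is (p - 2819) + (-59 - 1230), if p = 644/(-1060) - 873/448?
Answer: -488005233/118720 ≈ -4110.6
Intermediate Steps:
p = -303473/118720 (p = 644*(-1/1060) - 873*1/448 = -161/265 - 873/448 = -303473/118720 ≈ -2.5562)
(p - 2819) + (-59 - 1230) = (-303473/118720 - 2819) + (-59 - 1230) = -334975153/118720 - 1289 = -488005233/118720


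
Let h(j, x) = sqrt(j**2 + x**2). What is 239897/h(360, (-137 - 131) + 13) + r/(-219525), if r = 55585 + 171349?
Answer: -226934/219525 + 239897*sqrt(865)/12975 ≈ 542.75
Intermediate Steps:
r = 226934
239897/h(360, (-137 - 131) + 13) + r/(-219525) = 239897/(sqrt(360**2 + ((-137 - 131) + 13)**2)) + 226934/(-219525) = 239897/(sqrt(129600 + (-268 + 13)**2)) + 226934*(-1/219525) = 239897/(sqrt(129600 + (-255)**2)) - 226934/219525 = 239897/(sqrt(129600 + 65025)) - 226934/219525 = 239897/(sqrt(194625)) - 226934/219525 = 239897/((15*sqrt(865))) - 226934/219525 = 239897*(sqrt(865)/12975) - 226934/219525 = 239897*sqrt(865)/12975 - 226934/219525 = -226934/219525 + 239897*sqrt(865)/12975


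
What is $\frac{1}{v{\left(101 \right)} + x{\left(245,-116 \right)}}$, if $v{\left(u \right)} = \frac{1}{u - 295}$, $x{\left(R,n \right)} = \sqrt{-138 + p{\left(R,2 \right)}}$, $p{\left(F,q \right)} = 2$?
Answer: $- \frac{194}{5118497} - \frac{75272 i \sqrt{34}}{5118497} \approx -3.7902 \cdot 10^{-5} - 0.085749 i$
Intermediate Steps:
$x{\left(R,n \right)} = 2 i \sqrt{34}$ ($x{\left(R,n \right)} = \sqrt{-138 + 2} = \sqrt{-136} = 2 i \sqrt{34}$)
$v{\left(u \right)} = \frac{1}{-295 + u}$
$\frac{1}{v{\left(101 \right)} + x{\left(245,-116 \right)}} = \frac{1}{\frac{1}{-295 + 101} + 2 i \sqrt{34}} = \frac{1}{\frac{1}{-194} + 2 i \sqrt{34}} = \frac{1}{- \frac{1}{194} + 2 i \sqrt{34}}$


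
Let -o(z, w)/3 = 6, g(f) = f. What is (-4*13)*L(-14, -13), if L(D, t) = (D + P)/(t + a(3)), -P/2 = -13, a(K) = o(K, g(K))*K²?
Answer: 624/175 ≈ 3.5657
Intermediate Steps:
o(z, w) = -18 (o(z, w) = -3*6 = -18)
a(K) = -18*K²
P = 26 (P = -2*(-13) = 26)
L(D, t) = (26 + D)/(-162 + t) (L(D, t) = (D + 26)/(t - 18*3²) = (26 + D)/(t - 18*9) = (26 + D)/(t - 162) = (26 + D)/(-162 + t))
(-4*13)*L(-14, -13) = (-4*13)*((26 - 14)/(-162 - 13)) = -52*12/(-175) = -(-52)*12/175 = -52*(-12/175) = 624/175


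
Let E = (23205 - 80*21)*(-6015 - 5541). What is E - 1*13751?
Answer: -248756651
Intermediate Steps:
E = -248742900 (E = (23205 - 1680)*(-11556) = 21525*(-11556) = -248742900)
E - 1*13751 = -248742900 - 1*13751 = -248742900 - 13751 = -248756651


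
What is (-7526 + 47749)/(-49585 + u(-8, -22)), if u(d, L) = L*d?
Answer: -40223/49409 ≈ -0.81408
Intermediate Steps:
(-7526 + 47749)/(-49585 + u(-8, -22)) = (-7526 + 47749)/(-49585 - 22*(-8)) = 40223/(-49585 + 176) = 40223/(-49409) = 40223*(-1/49409) = -40223/49409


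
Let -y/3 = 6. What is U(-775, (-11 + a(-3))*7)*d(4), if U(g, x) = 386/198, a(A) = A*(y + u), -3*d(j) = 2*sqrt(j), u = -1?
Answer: -772/297 ≈ -2.5993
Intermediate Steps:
y = -18 (y = -3*6 = -18)
d(j) = -2*sqrt(j)/3
a(A) = -19*A (a(A) = A*(-18 - 1) = A*(-19) = -19*A)
U(g, x) = 193/99 (U(g, x) = 386*(1/198) = 193/99)
U(-775, (-11 + a(-3))*7)*d(4) = 193*(-2*sqrt(4)/3)/99 = 193*(-2/3*2)/99 = (193/99)*(-4/3) = -772/297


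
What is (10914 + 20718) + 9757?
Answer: 41389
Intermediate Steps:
(10914 + 20718) + 9757 = 31632 + 9757 = 41389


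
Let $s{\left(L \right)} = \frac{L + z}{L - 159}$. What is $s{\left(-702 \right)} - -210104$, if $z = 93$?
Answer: $\frac{8614293}{41} \approx 2.101 \cdot 10^{5}$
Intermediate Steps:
$s{\left(L \right)} = \frac{93 + L}{-159 + L}$ ($s{\left(L \right)} = \frac{L + 93}{L - 159} = \frac{93 + L}{-159 + L}$)
$s{\left(-702 \right)} - -210104 = \frac{93 - 702}{-159 - 702} - -210104 = \frac{1}{-861} \left(-609\right) + 210104 = \left(- \frac{1}{861}\right) \left(-609\right) + 210104 = \frac{29}{41} + 210104 = \frac{8614293}{41}$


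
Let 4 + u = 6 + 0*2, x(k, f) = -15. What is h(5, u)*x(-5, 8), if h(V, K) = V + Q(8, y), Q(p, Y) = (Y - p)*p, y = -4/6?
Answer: 965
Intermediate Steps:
y = -⅔ (y = -4*⅙ = -⅔ ≈ -0.66667)
Q(p, Y) = p*(Y - p)
u = 2 (u = -4 + (6 + 0*2) = -4 + (6 + 0) = -4 + 6 = 2)
h(V, K) = -208/3 + V (h(V, K) = V + 8*(-⅔ - 1*8) = V + 8*(-⅔ - 8) = V + 8*(-26/3) = V - 208/3 = -208/3 + V)
h(5, u)*x(-5, 8) = (-208/3 + 5)*(-15) = -193/3*(-15) = 965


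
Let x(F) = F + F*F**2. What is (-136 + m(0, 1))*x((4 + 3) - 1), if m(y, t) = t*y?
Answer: -30192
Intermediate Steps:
x(F) = F + F**3
(-136 + m(0, 1))*x((4 + 3) - 1) = (-136 + 1*0)*(((4 + 3) - 1) + ((4 + 3) - 1)**3) = (-136 + 0)*((7 - 1) + (7 - 1)**3) = -136*(6 + 6**3) = -136*(6 + 216) = -136*222 = -30192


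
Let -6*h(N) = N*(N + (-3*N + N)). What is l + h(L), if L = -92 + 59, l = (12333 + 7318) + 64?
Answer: 39793/2 ≈ 19897.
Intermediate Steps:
l = 19715 (l = 19651 + 64 = 19715)
L = -33
h(N) = N²/6 (h(N) = -N*(N + (-3*N + N))/6 = -N*(N - 2*N)/6 = -N*(-N)/6 = -(-1)*N²/6 = N²/6)
l + h(L) = 19715 + (⅙)*(-33)² = 19715 + (⅙)*1089 = 19715 + 363/2 = 39793/2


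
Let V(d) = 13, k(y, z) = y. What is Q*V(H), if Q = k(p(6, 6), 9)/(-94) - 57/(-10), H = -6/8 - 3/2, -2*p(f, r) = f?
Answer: 17511/235 ≈ 74.515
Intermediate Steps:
p(f, r) = -f/2
H = -9/4 (H = -6*⅛ - 3*½ = -¾ - 3/2 = -9/4 ≈ -2.2500)
Q = 1347/235 (Q = -½*6/(-94) - 57/(-10) = -3*(-1/94) - 57*(-⅒) = 3/94 + 57/10 = 1347/235 ≈ 5.7319)
Q*V(H) = (1347/235)*13 = 17511/235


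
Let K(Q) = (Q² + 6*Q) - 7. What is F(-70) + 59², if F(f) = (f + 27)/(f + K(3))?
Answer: 174093/50 ≈ 3481.9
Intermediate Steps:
K(Q) = -7 + Q² + 6*Q
F(f) = (27 + f)/(20 + f) (F(f) = (f + 27)/(f + (-7 + 3² + 6*3)) = (27 + f)/(f + (-7 + 9 + 18)) = (27 + f)/(f + 20) = (27 + f)/(20 + f))
F(-70) + 59² = (27 - 70)/(20 - 70) + 59² = -43/(-50) + 3481 = -1/50*(-43) + 3481 = 43/50 + 3481 = 174093/50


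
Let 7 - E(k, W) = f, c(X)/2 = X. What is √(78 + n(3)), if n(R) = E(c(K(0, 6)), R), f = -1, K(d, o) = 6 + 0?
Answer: √86 ≈ 9.2736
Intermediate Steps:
K(d, o) = 6
c(X) = 2*X
E(k, W) = 8 (E(k, W) = 7 - 1*(-1) = 7 + 1 = 8)
n(R) = 8
√(78 + n(3)) = √(78 + 8) = √86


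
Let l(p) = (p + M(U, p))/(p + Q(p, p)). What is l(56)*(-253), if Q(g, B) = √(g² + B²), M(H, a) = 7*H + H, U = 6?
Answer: 3289/7 - 3289*√2/7 ≈ -194.62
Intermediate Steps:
M(H, a) = 8*H
Q(g, B) = √(B² + g²)
l(p) = (48 + p)/(p + √2*√(p²)) (l(p) = (p + 8*6)/(p + √(p² + p²)) = (p + 48)/(p + √(2*p²)) = (48 + p)/(p + √2*√(p²)))
l(56)*(-253) = ((48 + 56)/(56 + √2*√(56²)))*(-253) = (104/(56 + √2*√3136))*(-253) = (104/(56 + √2*56))*(-253) = (104/(56 + 56*√2))*(-253) = -26312/(56 + 56*√2)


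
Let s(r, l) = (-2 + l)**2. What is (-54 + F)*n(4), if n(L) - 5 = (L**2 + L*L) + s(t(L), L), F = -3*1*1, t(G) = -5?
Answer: -2337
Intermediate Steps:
F = -3 (F = -3*1 = -3)
n(L) = 5 + (-2 + L)**2 + 2*L**2 (n(L) = 5 + ((L**2 + L*L) + (-2 + L)**2) = 5 + ((L**2 + L**2) + (-2 + L)**2) = 5 + (2*L**2 + (-2 + L)**2) = 5 + ((-2 + L)**2 + 2*L**2) = 5 + (-2 + L)**2 + 2*L**2)
(-54 + F)*n(4) = (-54 - 3)*(9 - 4*4 + 3*4**2) = -57*(9 - 16 + 3*16) = -57*(9 - 16 + 48) = -57*41 = -2337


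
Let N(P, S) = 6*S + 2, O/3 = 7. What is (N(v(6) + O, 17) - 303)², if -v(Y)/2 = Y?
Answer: 39601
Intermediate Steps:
v(Y) = -2*Y
O = 21 (O = 3*7 = 21)
N(P, S) = 2 + 6*S
(N(v(6) + O, 17) - 303)² = ((2 + 6*17) - 303)² = ((2 + 102) - 303)² = (104 - 303)² = (-199)² = 39601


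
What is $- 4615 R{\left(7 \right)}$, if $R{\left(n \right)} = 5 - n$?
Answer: $9230$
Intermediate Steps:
$- 4615 R{\left(7 \right)} = - 4615 \left(5 - 7\right) = \left(-4615\right) \left(-2\right) = 9230$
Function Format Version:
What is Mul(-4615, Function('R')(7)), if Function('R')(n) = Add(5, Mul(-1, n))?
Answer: 9230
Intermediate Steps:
Mul(-4615, Function('R')(7)) = Mul(-4615, Add(5, Mul(-1, 7))) = Mul(-4615, Add(5, -7)) = Mul(-4615, -2) = 9230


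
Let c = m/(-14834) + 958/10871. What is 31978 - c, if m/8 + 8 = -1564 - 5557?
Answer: 2578075656524/80630207 ≈ 31974.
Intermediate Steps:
m = -57032 (m = -64 + 8*(-1564 - 5557) = -64 + 8*(-7121) = -64 - 56968 = -57032)
c = 317102922/80630207 (c = -57032/(-14834) + 958/10871 = -57032*(-1/14834) + 958*(1/10871) = 28516/7417 + 958/10871 = 317102922/80630207 ≈ 3.9328)
31978 - c = 31978 - 1*317102922/80630207 = 31978 - 317102922/80630207 = 2578075656524/80630207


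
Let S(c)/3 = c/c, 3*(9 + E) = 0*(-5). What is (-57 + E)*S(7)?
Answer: -198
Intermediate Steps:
E = -9 (E = -9 + (0*(-5))/3 = -9 + (⅓)*0 = -9 + 0 = -9)
S(c) = 3 (S(c) = 3*(c/c) = 3*1 = 3)
(-57 + E)*S(7) = (-57 - 9)*3 = -66*3 = -198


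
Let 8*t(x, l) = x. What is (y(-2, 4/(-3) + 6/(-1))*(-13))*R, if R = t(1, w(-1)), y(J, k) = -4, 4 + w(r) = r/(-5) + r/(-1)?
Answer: 13/2 ≈ 6.5000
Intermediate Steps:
w(r) = -4 - 6*r/5 (w(r) = -4 + (r/(-5) + r/(-1)) = -4 + (r*(-⅕) + r*(-1)) = -4 + (-r/5 - r) = -4 - 6*r/5)
t(x, l) = x/8
R = ⅛ (R = (⅛)*1 = ⅛ ≈ 0.12500)
(y(-2, 4/(-3) + 6/(-1))*(-13))*R = -4*(-13)*(⅛) = 52*(⅛) = 13/2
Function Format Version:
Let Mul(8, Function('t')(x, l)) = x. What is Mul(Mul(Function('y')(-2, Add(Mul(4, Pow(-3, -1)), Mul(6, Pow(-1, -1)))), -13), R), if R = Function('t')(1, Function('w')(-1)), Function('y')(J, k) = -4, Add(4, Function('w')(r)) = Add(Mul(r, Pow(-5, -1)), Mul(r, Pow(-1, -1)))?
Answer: Rational(13, 2) ≈ 6.5000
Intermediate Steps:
Function('w')(r) = Add(-4, Mul(Rational(-6, 5), r)) (Function('w')(r) = Add(-4, Add(Mul(r, Pow(-5, -1)), Mul(r, Pow(-1, -1)))) = Add(-4, Add(Mul(r, Rational(-1, 5)), Mul(r, -1))) = Add(-4, Add(Mul(Rational(-1, 5), r), Mul(-1, r))) = Add(-4, Mul(Rational(-6, 5), r)))
Function('t')(x, l) = Mul(Rational(1, 8), x)
R = Rational(1, 8) (R = Mul(Rational(1, 8), 1) = Rational(1, 8) ≈ 0.12500)
Mul(Mul(Function('y')(-2, Add(Mul(4, Pow(-3, -1)), Mul(6, Pow(-1, -1)))), -13), R) = Mul(Mul(-4, -13), Rational(1, 8)) = Mul(52, Rational(1, 8)) = Rational(13, 2)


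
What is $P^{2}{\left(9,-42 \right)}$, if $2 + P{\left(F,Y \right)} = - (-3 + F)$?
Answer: $64$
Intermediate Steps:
$P{\left(F,Y \right)} = 1 - F$ ($P{\left(F,Y \right)} = -2 - \left(-3 + F\right) = 1 - F$)
$P^{2}{\left(9,-42 \right)} = \left(1 - 9\right)^{2} = \left(-8\right)^{2} = 64$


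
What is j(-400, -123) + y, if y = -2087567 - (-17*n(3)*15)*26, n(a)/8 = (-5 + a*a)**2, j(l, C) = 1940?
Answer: -1236987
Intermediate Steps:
n(a) = 8*(-5 + a**2)**2 (n(a) = 8*(-5 + a*a)**2 = 8*(-5 + a**2)**2)
y = -1238927 (y = -2087567 - (-17*8*(-5 + 3**2)**2*15)*26 = -2087567 - (-17*8*(-5 + 9)**2*15)*26 = -2087567 - (-17*8*4**2*15)*26 = -2087567 - (-17*8*16*15)*26 = -2087567 - (-2176*15)*26 = -2087567 - (-17*1920)*26 = -2087567 - (-32640)*26 = -2087567 - 1*(-848640) = -2087567 + 848640 = -1238927)
j(-400, -123) + y = 1940 - 1238927 = -1236987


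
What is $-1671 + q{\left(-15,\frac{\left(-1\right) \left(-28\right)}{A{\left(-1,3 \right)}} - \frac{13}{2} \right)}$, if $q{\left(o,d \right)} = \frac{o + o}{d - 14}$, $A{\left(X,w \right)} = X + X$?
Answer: $- \frac{38413}{23} \approx -1670.1$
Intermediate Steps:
$A{\left(X,w \right)} = 2 X$
$q{\left(o,d \right)} = \frac{2 o}{-14 + d}$
$-1671 + q{\left(-15,\frac{\left(-1\right) \left(-28\right)}{A{\left(-1,3 \right)}} - \frac{13}{2} \right)} = -1671 + 2 \left(-15\right) \frac{1}{-14 + \left(\frac{\left(-1\right) \left(-28\right)}{2 \left(-1\right)} - \frac{13}{2}\right)} = -1671 + 2 \left(-15\right) \frac{1}{-14 + \left(\frac{28}{-2} - \frac{13}{2}\right)} = -1671 + 2 \left(-15\right) \frac{1}{-14 + \left(28 \left(- \frac{1}{2}\right) - \frac{13}{2}\right)} = -1671 + 2 \left(-15\right) \frac{1}{-14 - \frac{41}{2}} = -1671 + 2 \left(-15\right) \frac{1}{- \frac{69}{2}} = -1671 + 2 \left(-15\right) \left(- \frac{2}{69}\right) = -1671 + \frac{20}{23} = - \frac{38413}{23}$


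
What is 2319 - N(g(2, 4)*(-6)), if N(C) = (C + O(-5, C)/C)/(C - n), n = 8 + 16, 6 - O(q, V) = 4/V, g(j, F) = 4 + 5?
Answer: 65911765/28431 ≈ 2318.3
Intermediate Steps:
g(j, F) = 9
O(q, V) = 6 - 4/V
n = 24
N(C) = (C + (6 - 4/C)/C)/(-24 + C) (N(C) = (C + (6 - 4/C)/C)/(C - 1*24) = (C + (6 - 4/C)/C)/(C - 24) = (C + (6 - 4/C)/C)/(-24 + C))
2319 - N(g(2, 4)*(-6)) = 2319 - (-4 + (9*(-6))³ + 6*(9*(-6)))/((9*(-6))²*(-24 + 9*(-6))) = 2319 - (-4 + (-54)³ + 6*(-54))/((-54)²*(-24 - 54)) = 2319 - (-4 - 157464 - 324)/(2916*(-78)) = 2319 - (-1)*(-157792)/(2916*78) = 2319 - 1*19724/28431 = 2319 - 19724/28431 = 65911765/28431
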